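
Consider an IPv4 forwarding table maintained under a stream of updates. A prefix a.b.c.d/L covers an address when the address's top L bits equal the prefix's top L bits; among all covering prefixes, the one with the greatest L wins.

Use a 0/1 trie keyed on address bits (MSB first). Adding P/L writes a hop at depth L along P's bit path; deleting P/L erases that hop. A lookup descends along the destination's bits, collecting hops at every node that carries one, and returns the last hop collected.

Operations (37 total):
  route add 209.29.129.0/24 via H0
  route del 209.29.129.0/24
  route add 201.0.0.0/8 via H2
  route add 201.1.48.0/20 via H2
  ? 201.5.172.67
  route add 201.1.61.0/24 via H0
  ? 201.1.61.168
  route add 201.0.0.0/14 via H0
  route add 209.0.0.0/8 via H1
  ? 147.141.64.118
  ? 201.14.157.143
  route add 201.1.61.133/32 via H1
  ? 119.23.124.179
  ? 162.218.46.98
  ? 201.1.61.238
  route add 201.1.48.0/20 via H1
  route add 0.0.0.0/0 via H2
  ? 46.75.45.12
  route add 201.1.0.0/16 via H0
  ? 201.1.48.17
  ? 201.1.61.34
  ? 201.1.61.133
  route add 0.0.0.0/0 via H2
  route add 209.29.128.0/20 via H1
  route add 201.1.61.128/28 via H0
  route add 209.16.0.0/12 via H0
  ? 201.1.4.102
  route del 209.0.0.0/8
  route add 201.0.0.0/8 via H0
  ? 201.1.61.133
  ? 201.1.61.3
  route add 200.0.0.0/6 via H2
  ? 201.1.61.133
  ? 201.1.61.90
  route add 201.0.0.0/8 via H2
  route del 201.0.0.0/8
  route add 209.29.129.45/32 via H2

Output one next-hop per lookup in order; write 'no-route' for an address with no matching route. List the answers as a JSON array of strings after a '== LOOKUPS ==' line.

Trace:
  + 209.29.129.0/24 (H0) depth=24
  - 209.29.129.0/24 clear@24
  + 201.0.0.0/8 (H2) depth=8
  + 201.1.48.0/20 (H2) depth=20
  lookup 201.5.172.67: bits 1100100100000 walk d0:-→d1:-→d2:-→d3:-→d4:-→d5:-→d6:-→d7:-→d8:H2→d9:-→d10:-→d11:-→d12:-→d13:- -> H2
  + 201.1.61.0/24 (H0) depth=24
  lookup 201.1.61.168: bits 110010010000000100111101 walk d0:-→d1:-→d2:-→d3:-→d4:-→d5:-→d6:-→d7:-→d8:H2→d9:-→d10:-→d11:-→d12:-→d13:-→d14:-→d15:-→d16:-→d17:-→d18:-→d19:-→d20:H2→d21:-→d22:-→d23:-→d24:H0 -> H0
  + 201.0.0.0/14 (H0) depth=14
  + 209.0.0.0/8 (H1) depth=8
  lookup 147.141.64.118: bits 1 walk d0:-→d1:- -> no-route
  lookup 201.14.157.143: bits 110010010000 walk d0:-→d1:-→d2:-→d3:-→d4:-→d5:-→d6:-→d7:-→d8:H2→d9:-→d10:-→d11:-→d12:- -> H2
  + 201.1.61.133/32 (H1) depth=32
  lookup 119.23.124.179: bits ε walk d0:- -> no-route
  lookup 162.218.46.98: bits 1 walk d0:-→d1:- -> no-route
  lookup 201.1.61.238: bits 1100100100000001001111011 walk d0:-→d1:-→d2:-→d3:-→d4:-→d5:-→d6:-→d7:-→d8:H2→d9:-→d10:-→d11:-→d12:-→d13:-→d14:H0→d15:-→d16:-→d17:-→d18:-→d19:-→d20:H2→d21:-→d22:-→d23:-→d24:H0→d25:- -> H0
  + 201.1.48.0/20 (H1) depth=20
  + 0.0.0.0/0 (H2) depth=0
  lookup 46.75.45.12: bits ε walk d0:H2 -> H2
  + 201.1.0.0/16 (H0) depth=16
  lookup 201.1.48.17: bits 11001001000000010011 walk d0:H2→d1:-→d2:-→d3:-→d4:-→d5:-→d6:-→d7:-→d8:H2→d9:-→d10:-→d11:-→d12:-→d13:-→d14:H0→d15:-→d16:H0→d17:-→d18:-→d19:-→d20:H1 -> H1
  lookup 201.1.61.34: bits 110010010000000100111101 walk d0:H2→d1:-→d2:-→d3:-→d4:-→d5:-→d6:-→d7:-→d8:H2→d9:-→d10:-→d11:-→d12:-→d13:-→d14:H0→d15:-→d16:H0→d17:-→d18:-→d19:-→d20:H1→d21:-→d22:-→d23:-→d24:H0 -> H0
  lookup 201.1.61.133: bits 11001001000000010011110110000101 walk d0:H2→d1:-→d2:-→d3:-→d4:-→d5:-→d6:-→d7:-→d8:H2→d9:-→d10:-→d11:-→d12:-→d13:-→d14:H0→d15:-→d16:H0→d17:-→d18:-→d19:-→d20:H1→d21:-→d22:-→d23:-→d24:H0→d25:-→d26:-→d27:-→d28:-→d29:-→d30:-→d31:-→d32:H1 -> H1
  + 0.0.0.0/0 (H2) depth=0
  + 209.29.128.0/20 (H1) depth=20
  + 201.1.61.128/28 (H0) depth=28
  + 209.16.0.0/12 (H0) depth=12
  lookup 201.1.4.102: bits 110010010000000100 walk d0:H2→d1:-→d2:-→d3:-→d4:-→d5:-→d6:-→d7:-→d8:H2→d9:-→d10:-→d11:-→d12:-→d13:-→d14:H0→d15:-→d16:H0→d17:-→d18:- -> H0
  - 209.0.0.0/8 clear@8
  + 201.0.0.0/8 (H0) depth=8
  lookup 201.1.61.133: bits 11001001000000010011110110000101 walk d0:H2→d1:-→d2:-→d3:-→d4:-→d5:-→d6:-→d7:-→d8:H0→d9:-→d10:-→d11:-→d12:-→d13:-→d14:H0→d15:-→d16:H0→d17:-→d18:-→d19:-→d20:H1→d21:-→d22:-→d23:-→d24:H0→d25:-→d26:-→d27:-→d28:H0→d29:-→d30:-→d31:-→d32:H1 -> H1
  lookup 201.1.61.3: bits 110010010000000100111101 walk d0:H2→d1:-→d2:-→d3:-→d4:-→d5:-→d6:-→d7:-→d8:H0→d9:-→d10:-→d11:-→d12:-→d13:-→d14:H0→d15:-→d16:H0→d17:-→d18:-→d19:-→d20:H1→d21:-→d22:-→d23:-→d24:H0 -> H0
  + 200.0.0.0/6 (H2) depth=6
  lookup 201.1.61.133: bits 11001001000000010011110110000101 walk d0:H2→d1:-→d2:-→d3:-→d4:-→d5:-→d6:H2→d7:-→d8:H0→d9:-→d10:-→d11:-→d12:-→d13:-→d14:H0→d15:-→d16:H0→d17:-→d18:-→d19:-→d20:H1→d21:-→d22:-→d23:-→d24:H0→d25:-→d26:-→d27:-→d28:H0→d29:-→d30:-→d31:-→d32:H1 -> H1
  lookup 201.1.61.90: bits 110010010000000100111101 walk d0:H2→d1:-→d2:-→d3:-→d4:-→d5:-→d6:H2→d7:-→d8:H0→d9:-→d10:-→d11:-→d12:-→d13:-→d14:H0→d15:-→d16:H0→d17:-→d18:-→d19:-→d20:H1→d21:-→d22:-→d23:-→d24:H0 -> H0
  + 201.0.0.0/8 (H2) depth=8
  - 201.0.0.0/8 clear@8
  + 209.29.129.45/32 (H2) depth=32

== LOOKUPS ==
["H2","H0","no-route","H2","no-route","no-route","H0","H2","H1","H0","H1","H0","H1","H0","H1","H0"]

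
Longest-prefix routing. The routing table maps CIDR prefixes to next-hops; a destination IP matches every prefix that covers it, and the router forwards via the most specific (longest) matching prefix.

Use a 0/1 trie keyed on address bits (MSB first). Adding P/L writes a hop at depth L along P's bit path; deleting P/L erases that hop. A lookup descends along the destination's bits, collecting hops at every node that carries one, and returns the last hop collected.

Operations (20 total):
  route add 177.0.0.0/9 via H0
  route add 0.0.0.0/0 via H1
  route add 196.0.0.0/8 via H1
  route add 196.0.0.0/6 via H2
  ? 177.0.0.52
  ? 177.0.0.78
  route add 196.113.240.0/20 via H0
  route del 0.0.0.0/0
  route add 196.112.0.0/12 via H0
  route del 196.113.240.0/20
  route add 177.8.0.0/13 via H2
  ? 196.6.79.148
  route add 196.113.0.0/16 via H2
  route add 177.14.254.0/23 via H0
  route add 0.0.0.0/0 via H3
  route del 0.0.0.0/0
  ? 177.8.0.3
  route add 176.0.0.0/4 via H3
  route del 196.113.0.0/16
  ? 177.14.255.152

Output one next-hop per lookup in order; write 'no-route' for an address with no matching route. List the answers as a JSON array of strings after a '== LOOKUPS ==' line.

Apply in order:
  + 177.0.0.0/9 (H0) depth=9
  + 0.0.0.0/0 (H1) depth=0
  + 196.0.0.0/8 (H1) depth=8
  + 196.0.0.0/6 (H2) depth=6
  Q 177.0.0.52: descend 101100010 ; hops seen [H1,H0] ; pick H0
  Q 177.0.0.78: descend 101100010 ; hops seen [H1,H0] ; pick H0
  + 196.113.240.0/20 (H0) depth=20
  del 0.0.0.0/0 (clear depth 0)
  + 196.112.0.0/12 (H0) depth=12
  del 196.113.240.0/20 (clear depth 20)
  + 177.8.0.0/13 (H2) depth=13
  Q 196.6.79.148: descend 110001000 ; hops seen [H2,H1] ; pick H1
  + 196.113.0.0/16 (H2) depth=16
  + 177.14.254.0/23 (H0) depth=23
  + 0.0.0.0/0 (H3) depth=0
  del 0.0.0.0/0 (clear depth 0)
  Q 177.8.0.3: descend 1011000100001 ; hops seen [H0,H2] ; pick H2
  + 176.0.0.0/4 (H3) depth=4
  del 196.113.0.0/16 (clear depth 16)
  Q 177.14.255.152: descend 10110001000011101111111 ; hops seen [H3,H0,H2,H0] ; pick H0

== LOOKUPS ==
["H0","H0","H1","H2","H0"]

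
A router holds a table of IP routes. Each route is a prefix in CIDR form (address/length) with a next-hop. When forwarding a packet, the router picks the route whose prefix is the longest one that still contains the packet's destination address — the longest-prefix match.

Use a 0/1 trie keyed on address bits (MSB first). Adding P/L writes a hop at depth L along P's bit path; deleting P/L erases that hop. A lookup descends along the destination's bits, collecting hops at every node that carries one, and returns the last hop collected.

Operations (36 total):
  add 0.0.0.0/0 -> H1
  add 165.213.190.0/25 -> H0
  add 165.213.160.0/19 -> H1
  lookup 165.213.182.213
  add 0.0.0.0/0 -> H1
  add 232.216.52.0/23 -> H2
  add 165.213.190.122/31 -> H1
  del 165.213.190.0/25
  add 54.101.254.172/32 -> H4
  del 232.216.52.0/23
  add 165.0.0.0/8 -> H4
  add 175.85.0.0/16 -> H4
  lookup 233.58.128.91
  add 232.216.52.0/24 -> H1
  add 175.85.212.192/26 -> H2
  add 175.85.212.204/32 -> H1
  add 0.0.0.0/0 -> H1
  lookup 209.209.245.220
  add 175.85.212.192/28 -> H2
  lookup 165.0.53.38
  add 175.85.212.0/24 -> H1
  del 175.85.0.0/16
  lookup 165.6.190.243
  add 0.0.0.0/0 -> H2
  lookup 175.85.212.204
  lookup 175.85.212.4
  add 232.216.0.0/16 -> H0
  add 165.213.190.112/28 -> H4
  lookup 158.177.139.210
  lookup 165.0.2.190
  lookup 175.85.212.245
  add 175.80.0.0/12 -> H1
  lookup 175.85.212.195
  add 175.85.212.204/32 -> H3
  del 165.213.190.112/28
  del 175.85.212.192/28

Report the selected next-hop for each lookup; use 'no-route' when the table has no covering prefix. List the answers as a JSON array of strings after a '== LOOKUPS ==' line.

Process each operation:
  + 0.0.0.0/0 (H1) depth=0
  + 165.213.190.0/25 (H0) depth=25
  + 165.213.160.0/19 (H1) depth=19
  Q 165.213.182.213: descend 10100101110101011011 ; hops seen [H1,H1] ; pick H1
  + 0.0.0.0/0 (H1) depth=0
  + 232.216.52.0/23 (H2) depth=23
  + 165.213.190.122/31 (H1) depth=31
  - 165.213.190.0/25 clear@25
  + 54.101.254.172/32 (H4) depth=32
  - 232.216.52.0/23 clear@23
  + 165.0.0.0/8 (H4) depth=8
  + 175.85.0.0/16 (H4) depth=16
  Q 233.58.128.91: descend 1110100 ; hops seen [H1] ; pick H1
  + 232.216.52.0/24 (H1) depth=24
  + 175.85.212.192/26 (H2) depth=26
  + 175.85.212.204/32 (H1) depth=32
  + 0.0.0.0/0 (H1) depth=0
  Q 209.209.245.220: descend 11 ; hops seen [H1] ; pick H1
  + 175.85.212.192/28 (H2) depth=28
  Q 165.0.53.38: descend 10100101 ; hops seen [H1,H4] ; pick H4
  + 175.85.212.0/24 (H1) depth=24
  - 175.85.0.0/16 clear@16
  Q 165.6.190.243: descend 10100101 ; hops seen [H1,H4] ; pick H4
  + 0.0.0.0/0 (H2) depth=0
  Q 175.85.212.204: descend 10101111010101011101010011001100 ; hops seen [H2,H1,H2,H2,H1] ; pick H1
  Q 175.85.212.4: descend 101011110101010111010100 ; hops seen [H2,H1] ; pick H1
  + 232.216.0.0/16 (H0) depth=16
  + 165.213.190.112/28 (H4) depth=28
  Q 158.177.139.210: descend 10 ; hops seen [H2] ; pick H2
  Q 165.0.2.190: descend 10100101 ; hops seen [H2,H4] ; pick H4
  Q 175.85.212.245: descend 10101111010101011101010011 ; hops seen [H2,H1,H2] ; pick H2
  + 175.80.0.0/12 (H1) depth=12
  Q 175.85.212.195: descend 1010111101010101110101001100 ; hops seen [H2,H1,H1,H2,H2] ; pick H2
  + 175.85.212.204/32 (H3) depth=32
  - 165.213.190.112/28 clear@28
  - 175.85.212.192/28 clear@28

== LOOKUPS ==
["H1","H1","H1","H4","H4","H1","H1","H2","H4","H2","H2"]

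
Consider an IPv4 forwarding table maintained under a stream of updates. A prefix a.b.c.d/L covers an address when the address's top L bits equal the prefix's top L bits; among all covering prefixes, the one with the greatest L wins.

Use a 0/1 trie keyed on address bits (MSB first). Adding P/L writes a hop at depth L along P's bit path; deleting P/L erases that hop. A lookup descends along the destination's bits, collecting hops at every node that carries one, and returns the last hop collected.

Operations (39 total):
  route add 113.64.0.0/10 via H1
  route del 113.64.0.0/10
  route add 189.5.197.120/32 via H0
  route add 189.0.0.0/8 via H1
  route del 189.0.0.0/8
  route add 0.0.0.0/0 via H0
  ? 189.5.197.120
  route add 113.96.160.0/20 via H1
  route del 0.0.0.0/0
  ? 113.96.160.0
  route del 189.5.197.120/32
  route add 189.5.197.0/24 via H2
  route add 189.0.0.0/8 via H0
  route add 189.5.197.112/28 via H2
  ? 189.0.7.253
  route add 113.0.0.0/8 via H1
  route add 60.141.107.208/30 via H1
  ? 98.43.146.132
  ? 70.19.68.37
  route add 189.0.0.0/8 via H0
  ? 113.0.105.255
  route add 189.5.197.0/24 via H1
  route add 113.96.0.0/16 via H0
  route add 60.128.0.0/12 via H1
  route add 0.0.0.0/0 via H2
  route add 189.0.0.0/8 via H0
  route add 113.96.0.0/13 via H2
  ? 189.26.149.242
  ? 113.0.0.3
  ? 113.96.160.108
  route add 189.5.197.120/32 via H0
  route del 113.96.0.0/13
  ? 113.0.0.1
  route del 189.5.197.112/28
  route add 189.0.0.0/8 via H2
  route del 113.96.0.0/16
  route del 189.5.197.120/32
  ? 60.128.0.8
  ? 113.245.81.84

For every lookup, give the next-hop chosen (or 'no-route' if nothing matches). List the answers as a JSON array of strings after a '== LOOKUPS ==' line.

Process each operation:
  + 113.64.0.0/10 (H1) depth=10
  del 113.64.0.0/10 (clear depth 10)
  + 189.5.197.120/32 (H0) depth=32
  + 189.0.0.0/8 (H1) depth=8
  del 189.0.0.0/8 (clear depth 8)
  + 0.0.0.0/0 (H0) depth=0
  Q 189.5.197.120: descend 10111101000001011100010101111000 ; hops seen [H0,H0] ; pick H0
  + 113.96.160.0/20 (H1) depth=20
  del 0.0.0.0/0 (clear depth 0)
  Q 113.96.160.0: descend 01110001011000001010 ; hops seen [H1] ; pick H1
  del 189.5.197.120/32 (clear depth 32)
  + 189.5.197.0/24 (H2) depth=24
  + 189.0.0.0/8 (H0) depth=8
  + 189.5.197.112/28 (H2) depth=28
  Q 189.0.7.253: descend 1011110100000 ; hops seen [H0] ; pick H0
  + 113.0.0.0/8 (H1) depth=8
  + 60.141.107.208/30 (H1) depth=30
  Q 98.43.146.132: descend 011 ; hops seen [∅] ; pick no-route
  Q 70.19.68.37: descend 01 ; hops seen [∅] ; pick no-route
  + 189.0.0.0/8 (H0) depth=8
  Q 113.0.105.255: descend 011100010 ; hops seen [H1] ; pick H1
  + 189.5.197.0/24 (H1) depth=24
  + 113.96.0.0/16 (H0) depth=16
  + 60.128.0.0/12 (H1) depth=12
  + 0.0.0.0/0 (H2) depth=0
  + 189.0.0.0/8 (H0) depth=8
  + 113.96.0.0/13 (H2) depth=13
  Q 189.26.149.242: descend 10111101000 ; hops seen [H2,H0] ; pick H0
  Q 113.0.0.3: descend 011100010 ; hops seen [H2,H1] ; pick H1
  Q 113.96.160.108: descend 01110001011000001010 ; hops seen [H2,H1,H2,H0,H1] ; pick H1
  + 189.5.197.120/32 (H0) depth=32
  del 113.96.0.0/13 (clear depth 13)
  Q 113.0.0.1: descend 011100010 ; hops seen [H2,H1] ; pick H1
  del 189.5.197.112/28 (clear depth 28)
  + 189.0.0.0/8 (H2) depth=8
  del 113.96.0.0/16 (clear depth 16)
  del 189.5.197.120/32 (clear depth 32)
  Q 60.128.0.8: descend 001111001000 ; hops seen [H2,H1] ; pick H1
  Q 113.245.81.84: descend 01110001 ; hops seen [H2,H1] ; pick H1

== LOOKUPS ==
["H0","H1","H0","no-route","no-route","H1","H0","H1","H1","H1","H1","H1"]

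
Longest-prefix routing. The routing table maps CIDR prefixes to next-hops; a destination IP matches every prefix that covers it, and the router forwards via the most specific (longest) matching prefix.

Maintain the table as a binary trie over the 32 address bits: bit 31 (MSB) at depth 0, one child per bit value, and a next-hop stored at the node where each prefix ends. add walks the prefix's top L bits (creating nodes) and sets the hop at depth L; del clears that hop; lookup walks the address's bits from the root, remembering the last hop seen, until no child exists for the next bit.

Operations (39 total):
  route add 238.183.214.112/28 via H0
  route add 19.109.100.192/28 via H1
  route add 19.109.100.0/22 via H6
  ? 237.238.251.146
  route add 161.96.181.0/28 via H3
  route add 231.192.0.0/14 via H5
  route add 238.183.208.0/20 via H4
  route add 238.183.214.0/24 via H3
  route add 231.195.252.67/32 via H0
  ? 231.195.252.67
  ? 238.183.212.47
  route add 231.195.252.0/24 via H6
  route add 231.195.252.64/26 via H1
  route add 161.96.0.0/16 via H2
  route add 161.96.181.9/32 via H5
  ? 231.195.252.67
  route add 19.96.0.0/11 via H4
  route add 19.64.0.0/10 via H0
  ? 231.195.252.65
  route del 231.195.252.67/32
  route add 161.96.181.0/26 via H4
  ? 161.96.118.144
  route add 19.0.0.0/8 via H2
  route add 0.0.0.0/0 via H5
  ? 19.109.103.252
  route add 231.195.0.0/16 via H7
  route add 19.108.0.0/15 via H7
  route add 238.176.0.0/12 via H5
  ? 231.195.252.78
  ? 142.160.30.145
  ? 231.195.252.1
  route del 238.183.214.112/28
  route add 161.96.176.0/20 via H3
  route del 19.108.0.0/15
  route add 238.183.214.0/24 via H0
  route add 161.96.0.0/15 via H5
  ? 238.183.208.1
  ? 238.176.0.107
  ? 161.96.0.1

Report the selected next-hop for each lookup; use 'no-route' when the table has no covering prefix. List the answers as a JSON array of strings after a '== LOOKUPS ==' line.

Apply in order:
  + 238.183.214.112/28 (H0) depth=28
  + 19.109.100.192/28 (H1) depth=28
  + 19.109.100.0/22 (H6) depth=22
  Q 237.238.251.146: descend 111011 ; hops seen [∅] ; pick no-route
  + 161.96.181.0/28 (H3) depth=28
  + 231.192.0.0/14 (H5) depth=14
  + 238.183.208.0/20 (H4) depth=20
  + 238.183.214.0/24 (H3) depth=24
  + 231.195.252.67/32 (H0) depth=32
  Q 231.195.252.67: descend 11100111110000111111110001000011 ; hops seen [H5,H0] ; pick H0
  Q 238.183.212.47: descend 1110111010110111110101 ; hops seen [H4] ; pick H4
  + 231.195.252.0/24 (H6) depth=24
  + 231.195.252.64/26 (H1) depth=26
  + 161.96.0.0/16 (H2) depth=16
  + 161.96.181.9/32 (H5) depth=32
  Q 231.195.252.67: descend 11100111110000111111110001000011 ; hops seen [H5,H6,H1,H0] ; pick H0
  + 19.96.0.0/11 (H4) depth=11
  + 19.64.0.0/10 (H0) depth=10
  Q 231.195.252.65: descend 111001111100001111111100010000 ; hops seen [H5,H6,H1] ; pick H1
  - 231.195.252.67/32 clear@32
  + 161.96.181.0/26 (H4) depth=26
  Q 161.96.118.144: descend 1010000101100000 ; hops seen [H2] ; pick H2
  + 19.0.0.0/8 (H2) depth=8
  + 0.0.0.0/0 (H5) depth=0
  Q 19.109.103.252: descend 0001001101101101011001 ; hops seen [H5,H2,H0,H4,H6] ; pick H6
  + 231.195.0.0/16 (H7) depth=16
  + 19.108.0.0/15 (H7) depth=15
  + 238.176.0.0/12 (H5) depth=12
  Q 231.195.252.78: descend 1110011111000011111111000100 ; hops seen [H5,H5,H7,H6,H1] ; pick H1
  Q 142.160.30.145: descend 10 ; hops seen [H5] ; pick H5
  Q 231.195.252.1: descend 1110011111000011111111000 ; hops seen [H5,H5,H7,H6] ; pick H6
  - 238.183.214.112/28 clear@28
  + 161.96.176.0/20 (H3) depth=20
  - 19.108.0.0/15 clear@15
  + 238.183.214.0/24 (H0) depth=24
  + 161.96.0.0/15 (H5) depth=15
  Q 238.183.208.1: descend 111011101011011111010 ; hops seen [H5,H5,H4] ; pick H4
  Q 238.176.0.107: descend 1110111010110 ; hops seen [H5,H5] ; pick H5
  Q 161.96.0.1: descend 1010000101100000 ; hops seen [H5,H5,H2] ; pick H2

== LOOKUPS ==
["no-route","H0","H4","H0","H1","H2","H6","H1","H5","H6","H4","H5","H2"]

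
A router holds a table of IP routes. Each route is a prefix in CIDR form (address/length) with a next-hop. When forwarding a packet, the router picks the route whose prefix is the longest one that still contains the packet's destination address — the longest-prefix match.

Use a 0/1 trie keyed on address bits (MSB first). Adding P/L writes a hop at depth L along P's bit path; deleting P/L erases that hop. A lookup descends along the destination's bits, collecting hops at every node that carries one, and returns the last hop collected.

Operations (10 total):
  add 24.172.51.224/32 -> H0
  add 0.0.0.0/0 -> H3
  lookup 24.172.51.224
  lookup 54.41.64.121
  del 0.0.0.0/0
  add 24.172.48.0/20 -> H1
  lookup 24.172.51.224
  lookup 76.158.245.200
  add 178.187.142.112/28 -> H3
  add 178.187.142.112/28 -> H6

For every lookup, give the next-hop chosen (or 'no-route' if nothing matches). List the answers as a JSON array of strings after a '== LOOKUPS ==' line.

Apply in order:
  + 24.172.51.224/32 (H0) depth=32
  + 0.0.0.0/0 (H3) depth=0
  lookup 24.172.51.224: bits 00011000101011000011001111100000 walk d0:H3→d1:-→d2:-→d3:-→d4:-→d5:-→d6:-→d7:-→d8:-→d9:-→d10:-→d11:-→d12:-→d13:-→d14:-→d15:-→d16:-→d17:-→d18:-→d19:-→d20:-→d21:-→d22:-→d23:-→d24:-→d25:-→d26:-→d27:-→d28:-→d29:-→d30:-→d31:-→d32:H0 -> H0
  lookup 54.41.64.121: bits 00 walk d0:H3→d1:-→d2:- -> H3
  del 0.0.0.0/0 (clear depth 0)
  + 24.172.48.0/20 (H1) depth=20
  lookup 24.172.51.224: bits 00011000101011000011001111100000 walk d0:-→d1:-→d2:-→d3:-→d4:-→d5:-→d6:-→d7:-→d8:-→d9:-→d10:-→d11:-→d12:-→d13:-→d14:-→d15:-→d16:-→d17:-→d18:-→d19:-→d20:H1→d21:-→d22:-→d23:-→d24:-→d25:-→d26:-→d27:-→d28:-→d29:-→d30:-→d31:-→d32:H0 -> H0
  lookup 76.158.245.200: bits 0 walk d0:-→d1:- -> no-route
  + 178.187.142.112/28 (H3) depth=28
  + 178.187.142.112/28 (H6) depth=28

== LOOKUPS ==
["H0","H3","H0","no-route"]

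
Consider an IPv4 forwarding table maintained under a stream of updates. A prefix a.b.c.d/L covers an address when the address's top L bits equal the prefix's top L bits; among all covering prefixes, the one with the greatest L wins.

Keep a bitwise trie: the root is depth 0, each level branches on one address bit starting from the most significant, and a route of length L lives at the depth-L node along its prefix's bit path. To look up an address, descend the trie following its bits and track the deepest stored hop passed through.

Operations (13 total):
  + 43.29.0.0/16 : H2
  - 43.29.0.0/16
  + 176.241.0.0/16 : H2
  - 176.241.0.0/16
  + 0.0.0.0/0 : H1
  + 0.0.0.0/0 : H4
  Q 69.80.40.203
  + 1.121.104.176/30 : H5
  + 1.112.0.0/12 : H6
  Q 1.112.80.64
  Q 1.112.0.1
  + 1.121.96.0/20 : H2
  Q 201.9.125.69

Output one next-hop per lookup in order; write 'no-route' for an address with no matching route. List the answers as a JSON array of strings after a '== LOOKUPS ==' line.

Apply in order:
  + 43.29.0.0/16 (H2) depth=16
  - 43.29.0.0/16 clear@16
  + 176.241.0.0/16 (H2) depth=16
  - 176.241.0.0/16 clear@16
  + 0.0.0.0/0 (H1) depth=0
  + 0.0.0.0/0 (H4) depth=0
  Q 69.80.40.203: descend 0 ; hops seen [H4] ; pick H4
  + 1.121.104.176/30 (H5) depth=30
  + 1.112.0.0/12 (H6) depth=12
  Q 1.112.80.64: descend 000000010111 ; hops seen [H4,H6] ; pick H6
  Q 1.112.0.1: descend 000000010111 ; hops seen [H4,H6] ; pick H6
  + 1.121.96.0/20 (H2) depth=20
  Q 201.9.125.69: descend 1 ; hops seen [H4] ; pick H4

== LOOKUPS ==
["H4","H6","H6","H4"]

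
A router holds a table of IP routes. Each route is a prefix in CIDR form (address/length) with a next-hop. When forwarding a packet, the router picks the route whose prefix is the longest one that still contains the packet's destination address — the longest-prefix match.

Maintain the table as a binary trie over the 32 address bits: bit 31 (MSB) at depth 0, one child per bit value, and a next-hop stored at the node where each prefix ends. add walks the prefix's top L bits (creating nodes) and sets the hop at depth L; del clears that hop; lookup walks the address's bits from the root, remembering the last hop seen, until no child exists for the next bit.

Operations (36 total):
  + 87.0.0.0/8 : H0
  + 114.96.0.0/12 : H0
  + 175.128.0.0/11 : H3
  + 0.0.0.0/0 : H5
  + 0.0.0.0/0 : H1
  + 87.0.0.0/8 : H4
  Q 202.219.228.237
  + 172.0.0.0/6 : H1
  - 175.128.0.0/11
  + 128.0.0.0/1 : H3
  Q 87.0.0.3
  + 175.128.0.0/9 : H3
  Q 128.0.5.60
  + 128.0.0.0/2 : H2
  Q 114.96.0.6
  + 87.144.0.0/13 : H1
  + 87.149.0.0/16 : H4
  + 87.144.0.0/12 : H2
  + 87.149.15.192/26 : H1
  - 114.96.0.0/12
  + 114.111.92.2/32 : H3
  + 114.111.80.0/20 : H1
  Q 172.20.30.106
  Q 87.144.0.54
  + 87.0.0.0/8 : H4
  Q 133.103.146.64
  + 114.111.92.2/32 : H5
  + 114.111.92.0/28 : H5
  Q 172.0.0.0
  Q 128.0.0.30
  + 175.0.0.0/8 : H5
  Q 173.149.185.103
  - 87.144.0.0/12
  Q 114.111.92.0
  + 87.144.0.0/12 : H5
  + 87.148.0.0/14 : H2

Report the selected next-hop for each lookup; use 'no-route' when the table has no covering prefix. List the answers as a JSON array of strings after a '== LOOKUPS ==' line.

Trace:
  add 87.0.0.0/8 -> H0 at depth 8
  add 114.96.0.0/12 -> H0 at depth 12
  add 175.128.0.0/11 -> H3 at depth 11
  add 0.0.0.0/0 -> H5 at depth 0
  add 0.0.0.0/0 -> H1 at depth 0
  add 87.0.0.0/8 -> H4 at depth 8
  Q 202.219.228.237: descend 1 ; hops seen [H1] ; pick H1
  add 172.0.0.0/6 -> H1 at depth 6
  del 175.128.0.0/11 (clear depth 11)
  add 128.0.0.0/1 -> H3 at depth 1
  Q 87.0.0.3: descend 01010111 ; hops seen [H1,H4] ; pick H4
  add 175.128.0.0/9 -> H3 at depth 9
  Q 128.0.5.60: descend 10 ; hops seen [H1,H3] ; pick H3
  add 128.0.0.0/2 -> H2 at depth 2
  Q 114.96.0.6: descend 011100100110 ; hops seen [H1,H0] ; pick H0
  add 87.144.0.0/13 -> H1 at depth 13
  add 87.149.0.0/16 -> H4 at depth 16
  add 87.144.0.0/12 -> H2 at depth 12
  add 87.149.15.192/26 -> H1 at depth 26
  del 114.96.0.0/12 (clear depth 12)
  add 114.111.92.2/32 -> H3 at depth 32
  add 114.111.80.0/20 -> H1 at depth 20
  Q 172.20.30.106: descend 101011 ; hops seen [H1,H3,H2,H1] ; pick H1
  Q 87.144.0.54: descend 0101011110010 ; hops seen [H1,H4,H2,H1] ; pick H1
  add 87.0.0.0/8 -> H4 at depth 8
  Q 133.103.146.64: descend 10 ; hops seen [H1,H3,H2] ; pick H2
  add 114.111.92.2/32 -> H5 at depth 32
  add 114.111.92.0/28 -> H5 at depth 28
  Q 172.0.0.0: descend 101011 ; hops seen [H1,H3,H2,H1] ; pick H1
  Q 128.0.0.30: descend 10 ; hops seen [H1,H3,H2] ; pick H2
  add 175.0.0.0/8 -> H5 at depth 8
  Q 173.149.185.103: descend 101011 ; hops seen [H1,H3,H2,H1] ; pick H1
  del 87.144.0.0/12 (clear depth 12)
  Q 114.111.92.0: descend 011100100110111101011100000000 ; hops seen [H1,H1,H5] ; pick H5
  add 87.144.0.0/12 -> H5 at depth 12
  add 87.148.0.0/14 -> H2 at depth 14

== LOOKUPS ==
["H1","H4","H3","H0","H1","H1","H2","H1","H2","H1","H5"]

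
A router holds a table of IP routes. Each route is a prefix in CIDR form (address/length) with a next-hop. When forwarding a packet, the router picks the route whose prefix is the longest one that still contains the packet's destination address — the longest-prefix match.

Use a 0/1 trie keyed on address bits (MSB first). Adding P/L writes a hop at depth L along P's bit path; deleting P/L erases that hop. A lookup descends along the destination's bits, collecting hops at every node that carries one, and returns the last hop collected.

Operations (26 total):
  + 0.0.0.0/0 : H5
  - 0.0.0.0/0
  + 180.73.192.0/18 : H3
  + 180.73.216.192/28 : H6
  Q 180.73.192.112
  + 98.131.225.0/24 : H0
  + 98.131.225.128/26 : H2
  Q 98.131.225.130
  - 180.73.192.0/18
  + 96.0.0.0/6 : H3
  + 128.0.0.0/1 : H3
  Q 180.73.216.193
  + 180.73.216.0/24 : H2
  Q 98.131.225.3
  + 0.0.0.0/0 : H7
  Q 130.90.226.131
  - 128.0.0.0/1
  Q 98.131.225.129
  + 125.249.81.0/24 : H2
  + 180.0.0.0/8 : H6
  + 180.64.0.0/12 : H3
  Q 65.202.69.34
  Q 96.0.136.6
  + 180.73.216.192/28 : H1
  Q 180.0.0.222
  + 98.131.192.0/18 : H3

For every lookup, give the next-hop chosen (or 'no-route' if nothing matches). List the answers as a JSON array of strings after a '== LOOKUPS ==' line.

Apply in order:
  add 0.0.0.0/0 -> H5 at depth 0
  - 0.0.0.0/0 clear@0
  add 180.73.192.0/18 -> H3 at depth 18
  add 180.73.216.192/28 -> H6 at depth 28
  ? 180.73.192.112  path d0:-→d1:-→d2:-→d3:-→d4:-→d5:-→d6:-→d7:-→d8:-→d9:-→d10:-→d11:-→d12:-→d13:-→d14:-→d15:-→d16:-→d17:-→d18:H3→d19:-  best=H3
  add 98.131.225.0/24 -> H0 at depth 24
  add 98.131.225.128/26 -> H2 at depth 26
  ? 98.131.225.130  path d0:-→d1:-→d2:-→d3:-→d4:-→d5:-→d6:-→d7:-→d8:-→d9:-→d10:-→d11:-→d12:-→d13:-→d14:-→d15:-→d16:-→d17:-→d18:-→d19:-→d20:-→d21:-→d22:-→d23:-→d24:H0→d25:-→d26:H2  best=H2
  - 180.73.192.0/18 clear@18
  add 96.0.0.0/6 -> H3 at depth 6
  add 128.0.0.0/1 -> H3 at depth 1
  ? 180.73.216.193  path d0:-→d1:H3→d2:-→d3:-→d4:-→d5:-→d6:-→d7:-→d8:-→d9:-→d10:-→d11:-→d12:-→d13:-→d14:-→d15:-→d16:-→d17:-→d18:-→d19:-→d20:-→d21:-→d22:-→d23:-→d24:-→d25:-→d26:-→d27:-→d28:H6  best=H6
  add 180.73.216.0/24 -> H2 at depth 24
  ? 98.131.225.3  path d0:-→d1:-→d2:-→d3:-→d4:-→d5:-→d6:H3→d7:-→d8:-→d9:-→d10:-→d11:-→d12:-→d13:-→d14:-→d15:-→d16:-→d17:-→d18:-→d19:-→d20:-→d21:-→d22:-→d23:-→d24:H0  best=H0
  add 0.0.0.0/0 -> H7 at depth 0
  ? 130.90.226.131  path d0:H7→d1:H3→d2:-  best=H3
  - 128.0.0.0/1 clear@1
  ? 98.131.225.129  path d0:H7→d1:-→d2:-→d3:-→d4:-→d5:-→d6:H3→d7:-→d8:-→d9:-→d10:-→d11:-→d12:-→d13:-→d14:-→d15:-→d16:-→d17:-→d18:-→d19:-→d20:-→d21:-→d22:-→d23:-→d24:H0→d25:-→d26:H2  best=H2
  add 125.249.81.0/24 -> H2 at depth 24
  add 180.0.0.0/8 -> H6 at depth 8
  add 180.64.0.0/12 -> H3 at depth 12
  ? 65.202.69.34  path d0:H7→d1:-→d2:-  best=H7
  ? 96.0.136.6  path d0:H7→d1:-→d2:-→d3:-→d4:-→d5:-→d6:H3  best=H3
  add 180.73.216.192/28 -> H1 at depth 28
  ? 180.0.0.222  path d0:H7→d1:-→d2:-→d3:-→d4:-→d5:-→d6:-→d7:-→d8:H6→d9:-  best=H6
  add 98.131.192.0/18 -> H3 at depth 18

== LOOKUPS ==
["H3","H2","H6","H0","H3","H2","H7","H3","H6"]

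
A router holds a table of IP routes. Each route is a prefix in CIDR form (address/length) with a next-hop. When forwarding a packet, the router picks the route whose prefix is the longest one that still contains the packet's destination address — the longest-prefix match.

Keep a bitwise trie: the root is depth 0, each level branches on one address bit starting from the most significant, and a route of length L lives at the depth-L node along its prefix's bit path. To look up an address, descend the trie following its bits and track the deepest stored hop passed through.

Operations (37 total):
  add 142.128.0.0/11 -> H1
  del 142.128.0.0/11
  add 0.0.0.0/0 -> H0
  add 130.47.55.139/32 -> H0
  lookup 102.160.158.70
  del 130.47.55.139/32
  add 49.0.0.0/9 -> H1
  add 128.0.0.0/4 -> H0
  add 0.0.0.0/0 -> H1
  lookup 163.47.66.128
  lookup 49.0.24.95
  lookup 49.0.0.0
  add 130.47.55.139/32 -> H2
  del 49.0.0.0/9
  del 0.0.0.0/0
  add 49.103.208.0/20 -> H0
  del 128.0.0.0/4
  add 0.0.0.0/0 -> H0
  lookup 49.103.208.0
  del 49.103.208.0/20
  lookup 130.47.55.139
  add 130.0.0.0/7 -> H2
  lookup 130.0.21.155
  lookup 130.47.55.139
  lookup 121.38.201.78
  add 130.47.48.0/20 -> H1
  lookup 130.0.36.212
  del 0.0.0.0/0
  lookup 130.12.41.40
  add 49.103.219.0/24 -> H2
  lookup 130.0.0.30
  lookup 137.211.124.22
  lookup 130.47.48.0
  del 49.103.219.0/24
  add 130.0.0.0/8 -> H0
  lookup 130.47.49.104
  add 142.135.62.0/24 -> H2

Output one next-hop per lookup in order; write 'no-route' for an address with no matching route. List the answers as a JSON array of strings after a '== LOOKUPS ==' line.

Apply in order:
  add 142.128.0.0/11 -> H1 at depth 11
  del 142.128.0.0/11 (clear depth 11)
  add 0.0.0.0/0 -> H0 at depth 0
  add 130.47.55.139/32 -> H0 at depth 32
  ? 102.160.158.70  path d0:H0  best=H0
  del 130.47.55.139/32 (clear depth 32)
  add 49.0.0.0/9 -> H1 at depth 9
  add 128.0.0.0/4 -> H0 at depth 4
  add 0.0.0.0/0 -> H1 at depth 0
  ? 163.47.66.128  path d0:H1→d1:-→d2:-  best=H1
  ? 49.0.24.95  path d0:H1→d1:-→d2:-→d3:-→d4:-→d5:-→d6:-→d7:-→d8:-→d9:H1  best=H1
  ? 49.0.0.0  path d0:H1→d1:-→d2:-→d3:-→d4:-→d5:-→d6:-→d7:-→d8:-→d9:H1  best=H1
  add 130.47.55.139/32 -> H2 at depth 32
  del 49.0.0.0/9 (clear depth 9)
  del 0.0.0.0/0 (clear depth 0)
  add 49.103.208.0/20 -> H0 at depth 20
  del 128.0.0.0/4 (clear depth 4)
  add 0.0.0.0/0 -> H0 at depth 0
  ? 49.103.208.0  path d0:H0→d1:-→d2:-→d3:-→d4:-→d5:-→d6:-→d7:-→d8:-→d9:-→d10:-→d11:-→d12:-→d13:-→d14:-→d15:-→d16:-→d17:-→d18:-→d19:-→d20:H0  best=H0
  del 49.103.208.0/20 (clear depth 20)
  ? 130.47.55.139  path d0:H0→d1:-→d2:-→d3:-→d4:-→d5:-→d6:-→d7:-→d8:-→d9:-→d10:-→d11:-→d12:-→d13:-→d14:-→d15:-→d16:-→d17:-→d18:-→d19:-→d20:-→d21:-→d22:-→d23:-→d24:-→d25:-→d26:-→d27:-→d28:-→d29:-→d30:-→d31:-→d32:H2  best=H2
  add 130.0.0.0/7 -> H2 at depth 7
  ? 130.0.21.155  path d0:H0→d1:-→d2:-→d3:-→d4:-→d5:-→d6:-→d7:H2→d8:-→d9:-→d10:-  best=H2
  ? 130.47.55.139  path d0:H0→d1:-→d2:-→d3:-→d4:-→d5:-→d6:-→d7:H2→d8:-→d9:-→d10:-→d11:-→d12:-→d13:-→d14:-→d15:-→d16:-→d17:-→d18:-→d19:-→d20:-→d21:-→d22:-→d23:-→d24:-→d25:-→d26:-→d27:-→d28:-→d29:-→d30:-→d31:-→d32:H2  best=H2
  ? 121.38.201.78  path d0:H0→d1:-  best=H0
  add 130.47.48.0/20 -> H1 at depth 20
  ? 130.0.36.212  path d0:H0→d1:-→d2:-→d3:-→d4:-→d5:-→d6:-→d7:H2→d8:-→d9:-→d10:-  best=H2
  del 0.0.0.0/0 (clear depth 0)
  ? 130.12.41.40  path d0:-→d1:-→d2:-→d3:-→d4:-→d5:-→d6:-→d7:H2→d8:-→d9:-→d10:-  best=H2
  add 49.103.219.0/24 -> H2 at depth 24
  ? 130.0.0.30  path d0:-→d1:-→d2:-→d3:-→d4:-→d5:-→d6:-→d7:H2→d8:-→d9:-→d10:-  best=H2
  ? 137.211.124.22  path d0:-→d1:-→d2:-→d3:-→d4:-→d5:-  best=no-route
  ? 130.47.48.0  path d0:-→d1:-→d2:-→d3:-→d4:-→d5:-→d6:-→d7:H2→d8:-→d9:-→d10:-→d11:-→d12:-→d13:-→d14:-→d15:-→d16:-→d17:-→d18:-→d19:-→d20:H1→d21:-  best=H1
  del 49.103.219.0/24 (clear depth 24)
  add 130.0.0.0/8 -> H0 at depth 8
  ? 130.47.49.104  path d0:-→d1:-→d2:-→d3:-→d4:-→d5:-→d6:-→d7:H2→d8:H0→d9:-→d10:-→d11:-→d12:-→d13:-→d14:-→d15:-→d16:-→d17:-→d18:-→d19:-→d20:H1→d21:-  best=H1
  add 142.135.62.0/24 -> H2 at depth 24

== LOOKUPS ==
["H0","H1","H1","H1","H0","H2","H2","H2","H0","H2","H2","H2","no-route","H1","H1"]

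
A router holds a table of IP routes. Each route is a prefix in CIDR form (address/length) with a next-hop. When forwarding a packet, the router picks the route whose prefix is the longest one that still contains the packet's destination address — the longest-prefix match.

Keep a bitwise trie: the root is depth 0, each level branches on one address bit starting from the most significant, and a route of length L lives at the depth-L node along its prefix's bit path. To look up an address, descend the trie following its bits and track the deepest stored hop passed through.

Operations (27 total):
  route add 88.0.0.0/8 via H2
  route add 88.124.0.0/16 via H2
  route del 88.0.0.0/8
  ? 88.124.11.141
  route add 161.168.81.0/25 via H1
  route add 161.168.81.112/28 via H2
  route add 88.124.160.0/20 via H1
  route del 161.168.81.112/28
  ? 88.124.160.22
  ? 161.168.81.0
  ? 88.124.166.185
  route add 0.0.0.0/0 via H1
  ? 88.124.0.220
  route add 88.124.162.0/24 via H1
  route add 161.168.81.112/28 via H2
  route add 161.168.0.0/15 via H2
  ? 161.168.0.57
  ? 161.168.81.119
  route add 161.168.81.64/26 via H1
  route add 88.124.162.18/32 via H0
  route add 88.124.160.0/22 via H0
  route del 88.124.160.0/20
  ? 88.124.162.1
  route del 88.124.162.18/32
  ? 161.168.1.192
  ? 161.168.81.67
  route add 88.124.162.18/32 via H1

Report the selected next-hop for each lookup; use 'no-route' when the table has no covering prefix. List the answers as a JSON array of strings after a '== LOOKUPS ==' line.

Process each operation:
  + 88.0.0.0/8 (H2) depth=8
  + 88.124.0.0/16 (H2) depth=16
  del 88.0.0.0/8 (clear depth 8)
  lookup 88.124.11.141: bits 0101100001111100 walk d0:-→d1:-→d2:-→d3:-→d4:-→d5:-→d6:-→d7:-→d8:-→d9:-→d10:-→d11:-→d12:-→d13:-→d14:-→d15:-→d16:H2 -> H2
  + 161.168.81.0/25 (H1) depth=25
  + 161.168.81.112/28 (H2) depth=28
  + 88.124.160.0/20 (H1) depth=20
  del 161.168.81.112/28 (clear depth 28)
  lookup 88.124.160.22: bits 01011000011111001010 walk d0:-→d1:-→d2:-→d3:-→d4:-→d5:-→d6:-→d7:-→d8:-→d9:-→d10:-→d11:-→d12:-→d13:-→d14:-→d15:-→d16:H2→d17:-→d18:-→d19:-→d20:H1 -> H1
  lookup 161.168.81.0: bits 1010000110101000010100010 walk d0:-→d1:-→d2:-→d3:-→d4:-→d5:-→d6:-→d7:-→d8:-→d9:-→d10:-→d11:-→d12:-→d13:-→d14:-→d15:-→d16:-→d17:-→d18:-→d19:-→d20:-→d21:-→d22:-→d23:-→d24:-→d25:H1 -> H1
  lookup 88.124.166.185: bits 01011000011111001010 walk d0:-→d1:-→d2:-→d3:-→d4:-→d5:-→d6:-→d7:-→d8:-→d9:-→d10:-→d11:-→d12:-→d13:-→d14:-→d15:-→d16:H2→d17:-→d18:-→d19:-→d20:H1 -> H1
  + 0.0.0.0/0 (H1) depth=0
  lookup 88.124.0.220: bits 0101100001111100 walk d0:H1→d1:-→d2:-→d3:-→d4:-→d5:-→d6:-→d7:-→d8:-→d9:-→d10:-→d11:-→d12:-→d13:-→d14:-→d15:-→d16:H2 -> H2
  + 88.124.162.0/24 (H1) depth=24
  + 161.168.81.112/28 (H2) depth=28
  + 161.168.0.0/15 (H2) depth=15
  lookup 161.168.0.57: bits 10100001101010000 walk d0:H1→d1:-→d2:-→d3:-→d4:-→d5:-→d6:-→d7:-→d8:-→d9:-→d10:-→d11:-→d12:-→d13:-→d14:-→d15:H2→d16:-→d17:- -> H2
  lookup 161.168.81.119: bits 1010000110101000010100010111 walk d0:H1→d1:-→d2:-→d3:-→d4:-→d5:-→d6:-→d7:-→d8:-→d9:-→d10:-→d11:-→d12:-→d13:-→d14:-→d15:H2→d16:-→d17:-→d18:-→d19:-→d20:-→d21:-→d22:-→d23:-→d24:-→d25:H1→d26:-→d27:-→d28:H2 -> H2
  + 161.168.81.64/26 (H1) depth=26
  + 88.124.162.18/32 (H0) depth=32
  + 88.124.160.0/22 (H0) depth=22
  del 88.124.160.0/20 (clear depth 20)
  lookup 88.124.162.1: bits 010110000111110010100010000 walk d0:H1→d1:-→d2:-→d3:-→d4:-→d5:-→d6:-→d7:-→d8:-→d9:-→d10:-→d11:-→d12:-→d13:-→d14:-→d15:-→d16:H2→d17:-→d18:-→d19:-→d20:-→d21:-→d22:H0→d23:-→d24:H1→d25:-→d26:-→d27:- -> H1
  del 88.124.162.18/32 (clear depth 32)
  lookup 161.168.1.192: bits 10100001101010000 walk d0:H1→d1:-→d2:-→d3:-→d4:-→d5:-→d6:-→d7:-→d8:-→d9:-→d10:-→d11:-→d12:-→d13:-→d14:-→d15:H2→d16:-→d17:- -> H2
  lookup 161.168.81.67: bits 10100001101010000101000101 walk d0:H1→d1:-→d2:-→d3:-→d4:-→d5:-→d6:-→d7:-→d8:-→d9:-→d10:-→d11:-→d12:-→d13:-→d14:-→d15:H2→d16:-→d17:-→d18:-→d19:-→d20:-→d21:-→d22:-→d23:-→d24:-→d25:H1→d26:H1 -> H1
  + 88.124.162.18/32 (H1) depth=32

== LOOKUPS ==
["H2","H1","H1","H1","H2","H2","H2","H1","H2","H1"]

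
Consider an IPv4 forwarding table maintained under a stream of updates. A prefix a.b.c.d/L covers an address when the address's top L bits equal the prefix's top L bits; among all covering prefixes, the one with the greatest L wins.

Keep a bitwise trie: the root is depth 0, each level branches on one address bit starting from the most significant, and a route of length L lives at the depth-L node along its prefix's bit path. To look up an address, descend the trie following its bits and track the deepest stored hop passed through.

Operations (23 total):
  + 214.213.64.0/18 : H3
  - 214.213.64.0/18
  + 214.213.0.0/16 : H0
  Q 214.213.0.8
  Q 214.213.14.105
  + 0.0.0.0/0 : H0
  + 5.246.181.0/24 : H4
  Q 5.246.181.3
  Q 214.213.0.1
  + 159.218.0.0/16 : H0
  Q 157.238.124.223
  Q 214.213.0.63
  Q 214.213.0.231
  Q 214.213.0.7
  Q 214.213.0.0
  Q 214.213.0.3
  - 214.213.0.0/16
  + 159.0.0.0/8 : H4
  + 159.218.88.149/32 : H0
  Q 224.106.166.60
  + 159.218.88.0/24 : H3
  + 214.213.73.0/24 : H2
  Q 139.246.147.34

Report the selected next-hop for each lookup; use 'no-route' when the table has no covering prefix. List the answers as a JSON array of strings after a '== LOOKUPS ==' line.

Process each operation:
  + 214.213.64.0/18 (H3) depth=18
  - 214.213.64.0/18 clear@18
  + 214.213.0.0/16 (H0) depth=16
  lookup 214.213.0.8: bits 11010110110101010 walk d0:-→d1:-→d2:-→d3:-→d4:-→d5:-→d6:-→d7:-→d8:-→d9:-→d10:-→d11:-→d12:-→d13:-→d14:-→d15:-→d16:H0→d17:- -> H0
  lookup 214.213.14.105: bits 11010110110101010 walk d0:-→d1:-→d2:-→d3:-→d4:-→d5:-→d6:-→d7:-→d8:-→d9:-→d10:-→d11:-→d12:-→d13:-→d14:-→d15:-→d16:H0→d17:- -> H0
  + 0.0.0.0/0 (H0) depth=0
  + 5.246.181.0/24 (H4) depth=24
  lookup 5.246.181.3: bits 000001011111011010110101 walk d0:H0→d1:-→d2:-→d3:-→d4:-→d5:-→d6:-→d7:-→d8:-→d9:-→d10:-→d11:-→d12:-→d13:-→d14:-→d15:-→d16:-→d17:-→d18:-→d19:-→d20:-→d21:-→d22:-→d23:-→d24:H4 -> H4
  lookup 214.213.0.1: bits 11010110110101010 walk d0:H0→d1:-→d2:-→d3:-→d4:-→d5:-→d6:-→d7:-→d8:-→d9:-→d10:-→d11:-→d12:-→d13:-→d14:-→d15:-→d16:H0→d17:- -> H0
  + 159.218.0.0/16 (H0) depth=16
  lookup 157.238.124.223: bits 100111 walk d0:H0→d1:-→d2:-→d3:-→d4:-→d5:-→d6:- -> H0
  lookup 214.213.0.63: bits 11010110110101010 walk d0:H0→d1:-→d2:-→d3:-→d4:-→d5:-→d6:-→d7:-→d8:-→d9:-→d10:-→d11:-→d12:-→d13:-→d14:-→d15:-→d16:H0→d17:- -> H0
  lookup 214.213.0.231: bits 11010110110101010 walk d0:H0→d1:-→d2:-→d3:-→d4:-→d5:-→d6:-→d7:-→d8:-→d9:-→d10:-→d11:-→d12:-→d13:-→d14:-→d15:-→d16:H0→d17:- -> H0
  lookup 214.213.0.7: bits 11010110110101010 walk d0:H0→d1:-→d2:-→d3:-→d4:-→d5:-→d6:-→d7:-→d8:-→d9:-→d10:-→d11:-→d12:-→d13:-→d14:-→d15:-→d16:H0→d17:- -> H0
  lookup 214.213.0.0: bits 11010110110101010 walk d0:H0→d1:-→d2:-→d3:-→d4:-→d5:-→d6:-→d7:-→d8:-→d9:-→d10:-→d11:-→d12:-→d13:-→d14:-→d15:-→d16:H0→d17:- -> H0
  lookup 214.213.0.3: bits 11010110110101010 walk d0:H0→d1:-→d2:-→d3:-→d4:-→d5:-→d6:-→d7:-→d8:-→d9:-→d10:-→d11:-→d12:-→d13:-→d14:-→d15:-→d16:H0→d17:- -> H0
  - 214.213.0.0/16 clear@16
  + 159.0.0.0/8 (H4) depth=8
  + 159.218.88.149/32 (H0) depth=32
  lookup 224.106.166.60: bits 11 walk d0:H0→d1:-→d2:- -> H0
  + 159.218.88.0/24 (H3) depth=24
  + 214.213.73.0/24 (H2) depth=24
  lookup 139.246.147.34: bits 100 walk d0:H0→d1:-→d2:-→d3:- -> H0

== LOOKUPS ==
["H0","H0","H4","H0","H0","H0","H0","H0","H0","H0","H0","H0"]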